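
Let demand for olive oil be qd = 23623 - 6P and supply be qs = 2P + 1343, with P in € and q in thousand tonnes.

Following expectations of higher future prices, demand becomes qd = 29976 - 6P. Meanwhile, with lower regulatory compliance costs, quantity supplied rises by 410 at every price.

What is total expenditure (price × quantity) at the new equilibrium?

31076168.90625

Original equilibrium: 23623 - 6P = 2P + 1343 gives 22280 = 8P, so P = 2785 and q = 6913.
After the shift, demand is qd = 29976 - 6P and supply is qs = 2P + 1753.
Equate the new curves: 29976 - 6P = 2P + 1753, giving 28223 = 8P, P = 3527.875, q = 8808.75.
New expenditure = 3527.875 × 8808.75 = 31076168.90625.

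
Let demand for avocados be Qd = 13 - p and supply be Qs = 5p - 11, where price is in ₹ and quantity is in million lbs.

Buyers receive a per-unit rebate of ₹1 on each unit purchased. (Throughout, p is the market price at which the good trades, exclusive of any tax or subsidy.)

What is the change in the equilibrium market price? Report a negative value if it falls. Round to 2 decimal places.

+0.17

Original equilibrium: 13 - p = 5p - 11 gives 24 = 6p, so p = 4 and Q = 9.
Since buyers' out-of-pocket price is the market price minus the rebate, the effective demand curve becomes Qd = 14 - p.
New equilibrium: 14 - p = 5p - 11 ⇒ 25 = 6p ⇒ p = 25/6 ≈ 4.1667, Q = 59/6 ≈ 9.8333.
Δp = 4.1667 − 4 = +0.17.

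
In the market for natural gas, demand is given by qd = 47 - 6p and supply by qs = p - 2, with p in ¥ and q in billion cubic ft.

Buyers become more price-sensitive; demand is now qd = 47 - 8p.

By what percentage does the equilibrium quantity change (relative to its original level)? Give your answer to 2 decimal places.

-31.11

Before the shock: 47 - 6p = p - 2 ⇒ 49 = 7p ⇒ p = 7, q = 5.
After the shift, demand is qd = 47 - 8p and supply is qs = p - 2.
Equate the new curves: 47 - 8p = p - 2, giving 49 = 9p, p = 49/9 ≈ 5.4444, q = 31/9 ≈ 3.4444.
%Δq = (3.4444 − 5) / 5 × 100 = -31.11%.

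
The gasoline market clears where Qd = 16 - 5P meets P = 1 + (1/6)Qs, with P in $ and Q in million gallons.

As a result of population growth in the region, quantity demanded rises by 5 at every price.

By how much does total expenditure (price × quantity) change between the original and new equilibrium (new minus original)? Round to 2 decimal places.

+9.42

Original equilibrium: 16 - 5P = 6P - 6 gives 22 = 11P, so P = 2 and Q = 6.
With the change applied: demand Qd = 21 - 5P, supply Qs = 6P - 6.
Clearing the new market: 21 - 5P = 6P - 6, so P = 27/11 ≈ 2.4545 and Q = 96/11 ≈ 8.7273.
Expenditure moves from 2×6 = 12 to 2.4545×8.7273 = 21.4215; change = +9.42.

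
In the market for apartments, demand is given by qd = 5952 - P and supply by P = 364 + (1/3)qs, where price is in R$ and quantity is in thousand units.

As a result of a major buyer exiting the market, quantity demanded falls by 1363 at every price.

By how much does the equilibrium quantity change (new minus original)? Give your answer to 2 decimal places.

Initially, 5952 - P = 3P - 1092, so 7044 = 4P and P = 1761, q = 4191.
After the shift, demand is qd = 4589 - P and supply is qs = 3P - 1092.
Clearing the new market: 4589 - P = 3P - 1092, so P = 1420.25 and q = 3168.75.
Δq = 3168.75 − 4191 = -1022.25.

-1022.25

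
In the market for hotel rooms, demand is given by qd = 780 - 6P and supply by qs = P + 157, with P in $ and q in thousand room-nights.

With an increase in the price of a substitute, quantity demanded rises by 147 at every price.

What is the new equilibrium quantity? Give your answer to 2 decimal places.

Solve the original market: 780 - 6P = P + 157, hence P = 89 and q = 246.
With the change applied: demand qd = 927 - 6P, supply qs = P + 157.
Equate the new curves: 927 - 6P = P + 157, giving 770 = 7P, P = 110, q = 267.

267.00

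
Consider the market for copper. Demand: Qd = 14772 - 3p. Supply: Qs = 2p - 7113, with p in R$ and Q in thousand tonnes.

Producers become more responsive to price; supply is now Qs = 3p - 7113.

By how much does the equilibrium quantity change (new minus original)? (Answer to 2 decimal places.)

Initially, 14772 - 3p = 2p - 7113, so 21885 = 5p and p = 4377, Q = 1641.
The shock moves the curves to Qd = 14772 - 3p and Qs = 3p - 7113.
Equate the new curves: 14772 - 3p = 3p - 7113, giving 21885 = 6p, p = 3647.5, Q = 3829.5.
ΔQ = 3829.5 − 1641 = +2188.50.

+2188.50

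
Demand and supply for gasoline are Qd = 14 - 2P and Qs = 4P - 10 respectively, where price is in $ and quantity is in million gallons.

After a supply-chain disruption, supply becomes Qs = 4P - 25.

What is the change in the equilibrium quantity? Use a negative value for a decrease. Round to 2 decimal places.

Initially, 14 - 2P = 4P - 10, so 24 = 6P and P = 4, Q = 6.
After the shift, demand is Qd = 14 - 2P and supply is Qs = 4P - 25.
Setting them equal: 14 - 2P = 4P - 25 → 39 = 6P, so P = 6.5 and Q = 1.
ΔQ = 1 − 6 = -5.00.

-5.00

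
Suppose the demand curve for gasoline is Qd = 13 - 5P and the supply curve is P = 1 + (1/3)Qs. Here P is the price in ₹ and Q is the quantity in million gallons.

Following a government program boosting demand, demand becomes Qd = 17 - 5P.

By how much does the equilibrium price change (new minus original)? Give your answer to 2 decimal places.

Original equilibrium: 13 - 5P = 3P - 3 gives 16 = 8P, so P = 2 and Q = 3.
With the change applied: demand Qd = 17 - 5P, supply Qs = 3P - 3.
Equate the new curves: 17 - 5P = 3P - 3, giving 20 = 8P, P = 2.5, Q = 4.5.
ΔP = 2.5 − 2 = +0.50.

+0.50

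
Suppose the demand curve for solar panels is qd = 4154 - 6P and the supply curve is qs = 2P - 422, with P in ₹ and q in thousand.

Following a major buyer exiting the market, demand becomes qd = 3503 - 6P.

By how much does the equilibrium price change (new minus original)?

Solve the original market: 4154 - 6P = 2P - 422, hence P = 572 and q = 722.
After the shift, demand is qd = 3503 - 6P and supply is qs = 2P - 422.
Clearing the new market: 3503 - 6P = 2P - 422, so P = 490.625 and q = 559.25.
ΔP = 490.625 − 572 = -81.375.

-81.375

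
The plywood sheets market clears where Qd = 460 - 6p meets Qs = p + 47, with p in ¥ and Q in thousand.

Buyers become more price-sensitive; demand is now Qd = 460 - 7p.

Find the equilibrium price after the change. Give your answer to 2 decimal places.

51.63

Initially, 460 - 6p = p + 47, so 413 = 7p and p = 59, Q = 106.
With the change applied: demand Qd = 460 - 7p, supply Qs = p + 47.
Setting them equal: 460 - 7p = p + 47 → 413 = 8p, so p = 51.625 and Q = 98.625.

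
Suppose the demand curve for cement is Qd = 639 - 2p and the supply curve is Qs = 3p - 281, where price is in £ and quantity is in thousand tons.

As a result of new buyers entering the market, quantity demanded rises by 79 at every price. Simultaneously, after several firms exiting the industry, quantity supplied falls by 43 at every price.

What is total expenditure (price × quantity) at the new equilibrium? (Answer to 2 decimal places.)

62770.08

Solve the original market: 639 - 2p = 3p - 281, hence p = 184 and Q = 271.
With the change applied: demand Qd = 718 - 2p, supply Qs = 3p - 324.
New equilibrium: 718 - 2p = 3p - 324 ⇒ 1042 = 5p ⇒ p = 208.4, Q = 301.2.
New expenditure = 208.4 × 301.2 = 62770.08.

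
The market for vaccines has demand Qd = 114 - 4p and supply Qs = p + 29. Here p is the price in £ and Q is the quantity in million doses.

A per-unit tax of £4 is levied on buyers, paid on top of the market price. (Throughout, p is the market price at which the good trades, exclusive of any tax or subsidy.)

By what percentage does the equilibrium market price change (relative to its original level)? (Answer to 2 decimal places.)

-18.82

Before the shock: 114 - 4p = p + 29 ⇒ 85 = 5p ⇒ p = 17, Q = 46.
Since buyers pay the price plus the tax, the effective demand curve becomes Qd = 98 - 4p.
Clearing the new market: 98 - 4p = p + 29, so p = 13.8 and Q = 42.8.
%Δp = (13.8 − 17) / 17 × 100 = -18.82%.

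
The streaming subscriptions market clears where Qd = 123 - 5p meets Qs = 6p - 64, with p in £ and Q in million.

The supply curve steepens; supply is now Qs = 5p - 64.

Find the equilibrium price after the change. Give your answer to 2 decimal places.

18.70

Initially, 123 - 5p = 6p - 64, so 187 = 11p and p = 17, Q = 38.
With the change applied: demand Qd = 123 - 5p, supply Qs = 5p - 64.
Clearing the new market: 123 - 5p = 5p - 64, so p = 18.7 and Q = 29.5.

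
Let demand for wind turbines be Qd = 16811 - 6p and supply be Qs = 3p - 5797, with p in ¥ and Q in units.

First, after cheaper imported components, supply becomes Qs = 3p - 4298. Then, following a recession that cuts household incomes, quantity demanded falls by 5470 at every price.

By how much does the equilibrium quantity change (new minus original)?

-824

Solve the original market: 16811 - 6p = 3p - 5797, hence p = 2512 and Q = 1739.
With the change applied: demand Qd = 11341 - 6p, supply Qs = 3p - 4298.
New equilibrium: 11341 - 6p = 3p - 4298 ⇒ 15639 = 9p ⇒ p = 5213/3 ≈ 1737.6667, Q = 915.
ΔQ = 915 − 1739 = -824.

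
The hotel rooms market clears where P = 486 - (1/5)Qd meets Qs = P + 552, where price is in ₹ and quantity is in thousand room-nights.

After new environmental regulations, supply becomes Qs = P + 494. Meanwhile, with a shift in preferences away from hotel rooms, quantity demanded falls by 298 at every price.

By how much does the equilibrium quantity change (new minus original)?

-98

Before the shock: 2430 - 5P = P + 552 ⇒ 1878 = 6P ⇒ P = 313, Q = 865.
With the change applied: demand Qd = 2132 - 5P, supply Qs = P + 494.
Equate the new curves: 2132 - 5P = P + 494, giving 1638 = 6P, P = 273, Q = 767.
ΔQ = 767 − 865 = -98.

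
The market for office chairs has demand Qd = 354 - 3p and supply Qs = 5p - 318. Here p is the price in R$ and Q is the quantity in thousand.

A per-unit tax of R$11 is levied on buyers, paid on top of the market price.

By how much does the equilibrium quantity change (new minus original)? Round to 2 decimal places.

-20.63

Initially, 354 - 3p = 5p - 318, so 672 = 8p and p = 84, Q = 102.
Since buyers pay the price plus the tax, the effective demand curve becomes Qd = 321 - 3p.
Clearing the new market: 321 - 3p = 5p - 318, so p = 79.875 and Q = 81.375.
ΔQ = 81.375 − 102 = -20.63.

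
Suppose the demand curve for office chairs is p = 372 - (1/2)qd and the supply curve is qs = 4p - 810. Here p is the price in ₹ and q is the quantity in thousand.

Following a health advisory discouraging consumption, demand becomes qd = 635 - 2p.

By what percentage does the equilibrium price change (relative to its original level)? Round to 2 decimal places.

Before the shock: 744 - 2p = 4p - 810 ⇒ 1554 = 6p ⇒ p = 259, q = 226.
After the shift, demand is qd = 635 - 2p and supply is qs = 4p - 810.
Setting them equal: 635 - 2p = 4p - 810 → 1445 = 6p, so p = 1445/6 ≈ 240.8333 and q = 460/3 ≈ 153.3333.
%Δp = (240.8333 − 259) / 259 × 100 = -7.01%.

-7.01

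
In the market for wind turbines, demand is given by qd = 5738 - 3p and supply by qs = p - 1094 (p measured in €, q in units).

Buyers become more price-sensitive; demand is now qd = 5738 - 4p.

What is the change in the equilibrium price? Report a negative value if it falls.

Solve the original market: 5738 - 3p = p - 1094, hence p = 1708 and q = 614.
The shock moves the curves to qd = 5738 - 4p and qs = p - 1094.
Equate the new curves: 5738 - 4p = p - 1094, giving 6832 = 5p, p = 1366.4, q = 272.4.
Δp = 1366.4 − 1708 = -341.6.

-341.6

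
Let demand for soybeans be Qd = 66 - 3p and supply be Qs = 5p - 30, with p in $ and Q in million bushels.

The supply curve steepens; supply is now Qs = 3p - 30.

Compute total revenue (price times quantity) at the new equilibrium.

288

Before the shock: 66 - 3p = 5p - 30 ⇒ 96 = 8p ⇒ p = 12, Q = 30.
After the shift, demand is Qd = 66 - 3p and supply is Qs = 3p - 30.
Clearing the new market: 66 - 3p = 3p - 30, so p = 16 and Q = 18.
New expenditure = 16 × 18 = 288.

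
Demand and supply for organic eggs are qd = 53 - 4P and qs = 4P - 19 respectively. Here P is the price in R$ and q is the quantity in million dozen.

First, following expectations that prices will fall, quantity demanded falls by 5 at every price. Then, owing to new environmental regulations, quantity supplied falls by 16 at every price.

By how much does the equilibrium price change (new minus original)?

+1.375

Initially, 53 - 4P = 4P - 19, so 72 = 8P and P = 9, q = 17.
With the change applied: demand qd = 48 - 4P, supply qs = 4P - 35.
New equilibrium: 48 - 4P = 4P - 35 ⇒ 83 = 8P ⇒ P = 10.375, q = 6.5.
ΔP = 10.375 − 9 = +1.375.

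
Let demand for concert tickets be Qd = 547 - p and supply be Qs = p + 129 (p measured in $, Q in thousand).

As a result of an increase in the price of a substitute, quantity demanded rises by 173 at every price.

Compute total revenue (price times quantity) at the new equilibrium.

Initially, 547 - p = p + 129, so 418 = 2p and p = 209, Q = 338.
After the shift, demand is Qd = 720 - p and supply is Qs = p + 129.
Clearing the new market: 720 - p = p + 129, so p = 295.5 and Q = 424.5.
New expenditure = 295.5 × 424.5 = 125439.75.

125439.75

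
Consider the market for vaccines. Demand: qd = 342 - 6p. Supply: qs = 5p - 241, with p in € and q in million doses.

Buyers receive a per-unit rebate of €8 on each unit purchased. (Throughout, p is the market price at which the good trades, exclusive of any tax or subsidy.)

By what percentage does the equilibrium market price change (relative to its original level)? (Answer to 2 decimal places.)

+8.23

Solve the original market: 342 - 6p = 5p - 241, hence p = 53 and q = 24.
Since buyers' out-of-pocket price is the market price minus the rebate, the effective demand curve becomes qd = 390 - 6p.
Setting them equal: 390 - 6p = 5p - 241 → 631 = 11p, so p = 631/11 ≈ 57.3636 and q = 504/11 ≈ 45.8182.
%Δp = (57.3636 − 53) / 53 × 100 = +8.23%.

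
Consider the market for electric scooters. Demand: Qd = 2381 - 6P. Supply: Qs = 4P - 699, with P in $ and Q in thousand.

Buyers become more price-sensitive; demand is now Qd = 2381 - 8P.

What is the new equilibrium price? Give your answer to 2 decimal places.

256.67

Original equilibrium: 2381 - 6P = 4P - 699 gives 3080 = 10P, so P = 308 and Q = 533.
The new curves are Qd = 2381 - 8P (demand) and Qs = 4P - 699 (supply).
Setting them equal: 2381 - 8P = 4P - 699 → 3080 = 12P, so P = 770/3 ≈ 256.6667 and Q = 983/3 ≈ 327.6667.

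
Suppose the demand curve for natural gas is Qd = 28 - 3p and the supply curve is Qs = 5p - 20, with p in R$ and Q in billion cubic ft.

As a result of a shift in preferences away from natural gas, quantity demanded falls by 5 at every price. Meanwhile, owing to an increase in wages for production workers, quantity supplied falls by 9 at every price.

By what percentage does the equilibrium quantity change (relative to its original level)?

-65

Solve the original market: 28 - 3p = 5p - 20, hence p = 6 and Q = 10.
With the change applied: demand Qd = 23 - 3p, supply Qs = 5p - 29.
Setting them equal: 23 - 3p = 5p - 29 → 52 = 8p, so p = 6.5 and Q = 3.5.
%ΔQ = (3.5 − 10) / 10 × 100 = -65%.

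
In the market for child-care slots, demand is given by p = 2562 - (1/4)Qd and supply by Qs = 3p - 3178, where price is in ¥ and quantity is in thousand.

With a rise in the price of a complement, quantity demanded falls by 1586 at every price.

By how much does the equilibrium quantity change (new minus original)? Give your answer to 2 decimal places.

Original equilibrium: 10248 - 4p = 3p - 3178 gives 13426 = 7p, so p = 1918 and Q = 2576.
The new curves are Qd = 8662 - 4p (demand) and Qs = 3p - 3178 (supply).
Setting them equal: 8662 - 4p = 3p - 3178 → 11840 = 7p, so p = 11840/7 ≈ 1691.4286 and Q = 13274/7 ≈ 1896.2857.
ΔQ = 1896.2857 − 2576 = -679.71.

-679.71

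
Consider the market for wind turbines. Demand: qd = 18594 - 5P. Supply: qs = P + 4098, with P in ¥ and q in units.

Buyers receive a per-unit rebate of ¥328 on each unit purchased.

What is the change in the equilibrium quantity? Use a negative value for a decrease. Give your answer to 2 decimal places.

+273.33

Original equilibrium: 18594 - 5P = P + 4098 gives 14496 = 6P, so P = 2416 and q = 6514.
Since buyers' out-of-pocket price is the market price minus the rebate, the effective demand curve becomes qd = 20234 - 5P.
New equilibrium: 20234 - 5P = P + 4098 ⇒ 16136 = 6P ⇒ P = 8068/3 ≈ 2689.3333, q = 20362/3 ≈ 6787.3333.
Δq = 6787.3333 − 6514 = +273.33.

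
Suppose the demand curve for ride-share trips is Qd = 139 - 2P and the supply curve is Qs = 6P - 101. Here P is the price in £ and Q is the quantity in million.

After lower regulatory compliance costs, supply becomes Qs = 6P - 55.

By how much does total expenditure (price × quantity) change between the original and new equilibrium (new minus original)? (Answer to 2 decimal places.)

Solve the original market: 139 - 2P = 6P - 101, hence P = 30 and Q = 79.
With the change applied: demand Qd = 139 - 2P, supply Qs = 6P - 55.
Equate the new curves: 139 - 2P = 6P - 55, giving 194 = 8P, P = 24.25, Q = 90.5.
Expenditure moves from 30×79 = 2370 to 24.25×90.5 = 2194.625; change = -175.38.

-175.38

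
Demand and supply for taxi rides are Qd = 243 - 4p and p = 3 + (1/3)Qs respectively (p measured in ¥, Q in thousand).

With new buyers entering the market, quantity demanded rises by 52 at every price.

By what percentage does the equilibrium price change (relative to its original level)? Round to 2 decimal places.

+20.63

Original equilibrium: 243 - 4p = 3p - 9 gives 252 = 7p, so p = 36 and Q = 99.
The shock moves the curves to Qd = 295 - 4p and Qs = 3p - 9.
Clearing the new market: 295 - 4p = 3p - 9, so p = 304/7 ≈ 43.4286 and Q = 849/7 ≈ 121.2857.
%Δp = (43.4286 − 36) / 36 × 100 = +20.63%.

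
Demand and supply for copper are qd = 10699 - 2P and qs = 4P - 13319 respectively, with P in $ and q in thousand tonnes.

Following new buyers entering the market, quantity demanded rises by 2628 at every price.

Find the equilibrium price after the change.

Initially, 10699 - 2P = 4P - 13319, so 24018 = 6P and P = 4003, q = 2693.
With the change applied: demand qd = 13327 - 2P, supply qs = 4P - 13319.
New equilibrium: 13327 - 2P = 4P - 13319 ⇒ 26646 = 6P ⇒ P = 4441, q = 4445.

4441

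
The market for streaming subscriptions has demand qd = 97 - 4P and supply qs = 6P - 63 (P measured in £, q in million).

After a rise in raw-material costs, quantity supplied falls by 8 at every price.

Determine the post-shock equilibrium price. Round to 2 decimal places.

16.80

Before the shock: 97 - 4P = 6P - 63 ⇒ 160 = 10P ⇒ P = 16, q = 33.
The new curves are qd = 97 - 4P (demand) and qs = 6P - 71 (supply).
Setting them equal: 97 - 4P = 6P - 71 → 168 = 10P, so P = 16.8 and q = 29.8.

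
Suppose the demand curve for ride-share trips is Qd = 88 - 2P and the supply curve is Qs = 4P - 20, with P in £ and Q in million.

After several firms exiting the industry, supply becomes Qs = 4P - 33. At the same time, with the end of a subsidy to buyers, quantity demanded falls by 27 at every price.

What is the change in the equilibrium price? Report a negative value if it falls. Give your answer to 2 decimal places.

Original equilibrium: 88 - 2P = 4P - 20 gives 108 = 6P, so P = 18 and Q = 52.
The shock moves the curves to Qd = 61 - 2P and Qs = 4P - 33.
Equate the new curves: 61 - 2P = 4P - 33, giving 94 = 6P, P = 47/3 ≈ 15.6667, Q = 89/3 ≈ 29.6667.
ΔP = 15.6667 − 18 = -2.33.

-2.33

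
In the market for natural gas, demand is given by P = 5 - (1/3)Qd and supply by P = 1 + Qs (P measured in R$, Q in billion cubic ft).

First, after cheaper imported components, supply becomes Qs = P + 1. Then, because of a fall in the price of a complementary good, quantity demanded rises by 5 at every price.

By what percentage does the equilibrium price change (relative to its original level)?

Before the shock: 15 - 3P = P - 1 ⇒ 16 = 4P ⇒ P = 4, Q = 3.
The shock moves the curves to Qd = 20 - 3P and Qs = P + 1.
Equate the new curves: 20 - 3P = P + 1, giving 19 = 4P, P = 4.75, Q = 5.75.
%ΔP = (4.75 − 4) / 4 × 100 = +18.75%.

+18.75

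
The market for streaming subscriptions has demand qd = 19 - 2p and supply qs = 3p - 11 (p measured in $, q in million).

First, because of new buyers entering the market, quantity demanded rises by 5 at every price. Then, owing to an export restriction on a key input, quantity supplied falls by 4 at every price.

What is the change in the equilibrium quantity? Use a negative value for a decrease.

Solve the original market: 19 - 2p = 3p - 11, hence p = 6 and q = 7.
After the shift, demand is qd = 24 - 2p and supply is qs = 3p - 15.
Setting them equal: 24 - 2p = 3p - 15 → 39 = 5p, so p = 7.8 and q = 8.4.
Δq = 8.4 − 7 = +1.4.

+1.4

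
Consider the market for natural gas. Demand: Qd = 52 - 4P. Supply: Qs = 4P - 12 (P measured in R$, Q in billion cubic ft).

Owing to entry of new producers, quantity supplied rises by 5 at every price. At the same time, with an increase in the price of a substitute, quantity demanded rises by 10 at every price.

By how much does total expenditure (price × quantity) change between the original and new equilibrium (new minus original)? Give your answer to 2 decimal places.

Before the shock: 52 - 4P = 4P - 12 ⇒ 64 = 8P ⇒ P = 8, Q = 20.
With the change applied: demand Qd = 62 - 4P, supply Qs = 4P - 7.
Setting them equal: 62 - 4P = 4P - 7 → 69 = 8P, so P = 8.625 and Q = 27.5.
Expenditure moves from 8×20 = 160 to 8.625×27.5 = 237.1875; change = +77.19.

+77.19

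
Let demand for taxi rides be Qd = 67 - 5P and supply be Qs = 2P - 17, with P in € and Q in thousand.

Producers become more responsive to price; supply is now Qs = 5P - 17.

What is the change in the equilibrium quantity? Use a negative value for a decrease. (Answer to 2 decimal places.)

Initially, 67 - 5P = 2P - 17, so 84 = 7P and P = 12, Q = 7.
The new curves are Qd = 67 - 5P (demand) and Qs = 5P - 17 (supply).
Equate the new curves: 67 - 5P = 5P - 17, giving 84 = 10P, P = 8.4, Q = 25.
ΔQ = 25 − 7 = +18.00.

+18.00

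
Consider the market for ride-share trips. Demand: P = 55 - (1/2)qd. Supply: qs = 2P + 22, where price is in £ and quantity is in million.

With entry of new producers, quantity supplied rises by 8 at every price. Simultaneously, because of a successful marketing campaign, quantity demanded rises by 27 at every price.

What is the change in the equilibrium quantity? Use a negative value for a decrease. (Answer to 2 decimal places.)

+17.50

Before the shock: 110 - 2P = 2P + 22 ⇒ 88 = 4P ⇒ P = 22, q = 66.
With the change applied: demand qd = 137 - 2P, supply qs = 2P + 30.
New equilibrium: 137 - 2P = 2P + 30 ⇒ 107 = 4P ⇒ P = 26.75, q = 83.5.
Δq = 83.5 − 66 = +17.50.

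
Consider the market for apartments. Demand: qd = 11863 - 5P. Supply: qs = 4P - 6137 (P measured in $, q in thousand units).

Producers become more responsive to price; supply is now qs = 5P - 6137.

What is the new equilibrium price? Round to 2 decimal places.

1800.00

Initially, 11863 - 5P = 4P - 6137, so 18000 = 9P and P = 2000, q = 1863.
The shock moves the curves to qd = 11863 - 5P and qs = 5P - 6137.
Equate the new curves: 11863 - 5P = 5P - 6137, giving 18000 = 10P, P = 1800, q = 2863.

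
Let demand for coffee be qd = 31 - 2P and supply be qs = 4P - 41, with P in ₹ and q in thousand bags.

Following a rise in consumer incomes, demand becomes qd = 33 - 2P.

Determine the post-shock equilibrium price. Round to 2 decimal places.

12.33

Original equilibrium: 31 - 2P = 4P - 41 gives 72 = 6P, so P = 12 and q = 7.
The new curves are qd = 33 - 2P (demand) and qs = 4P - 41 (supply).
Equate the new curves: 33 - 2P = 4P - 41, giving 74 = 6P, P = 37/3 ≈ 12.3333, q = 25/3 ≈ 8.3333.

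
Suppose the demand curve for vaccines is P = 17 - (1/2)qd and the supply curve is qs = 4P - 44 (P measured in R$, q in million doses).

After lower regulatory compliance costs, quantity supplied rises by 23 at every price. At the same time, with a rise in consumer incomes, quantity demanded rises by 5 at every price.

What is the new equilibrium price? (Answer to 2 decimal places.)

Solve the original market: 34 - 2P = 4P - 44, hence P = 13 and q = 8.
With the change applied: demand qd = 39 - 2P, supply qs = 4P - 21.
Equate the new curves: 39 - 2P = 4P - 21, giving 60 = 6P, P = 10, q = 19.

10.00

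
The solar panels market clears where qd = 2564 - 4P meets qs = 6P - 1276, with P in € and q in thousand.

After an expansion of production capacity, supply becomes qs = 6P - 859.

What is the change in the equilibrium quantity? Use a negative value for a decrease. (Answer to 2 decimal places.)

Before the shock: 2564 - 4P = 6P - 1276 ⇒ 3840 = 10P ⇒ P = 384, q = 1028.
The new curves are qd = 2564 - 4P (demand) and qs = 6P - 859 (supply).
Clearing the new market: 2564 - 4P = 6P - 859, so P = 342.3 and q = 1194.8.
Δq = 1194.8 − 1028 = +166.80.

+166.80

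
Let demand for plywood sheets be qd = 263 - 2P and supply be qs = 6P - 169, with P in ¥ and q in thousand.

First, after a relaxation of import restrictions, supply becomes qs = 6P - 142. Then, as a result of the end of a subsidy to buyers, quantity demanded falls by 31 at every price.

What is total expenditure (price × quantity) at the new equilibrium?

Before the shock: 263 - 2P = 6P - 169 ⇒ 432 = 8P ⇒ P = 54, q = 155.
The new curves are qd = 232 - 2P (demand) and qs = 6P - 142 (supply).
Equate the new curves: 232 - 2P = 6P - 142, giving 374 = 8P, P = 46.75, q = 138.5.
New expenditure = 46.75 × 138.5 = 6474.875.

6474.875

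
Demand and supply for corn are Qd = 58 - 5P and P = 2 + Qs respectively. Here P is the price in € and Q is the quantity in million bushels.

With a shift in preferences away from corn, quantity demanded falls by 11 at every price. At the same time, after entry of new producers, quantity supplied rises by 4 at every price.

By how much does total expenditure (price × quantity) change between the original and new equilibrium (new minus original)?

Original equilibrium: 58 - 5P = P - 2 gives 60 = 6P, so P = 10 and Q = 8.
After the shift, demand is Qd = 47 - 5P and supply is Qs = P + 2.
New equilibrium: 47 - 5P = P + 2 ⇒ 45 = 6P ⇒ P = 7.5, Q = 9.5.
Expenditure moves from 10×8 = 80 to 7.5×9.5 = 71.25; change = -8.75.

-8.75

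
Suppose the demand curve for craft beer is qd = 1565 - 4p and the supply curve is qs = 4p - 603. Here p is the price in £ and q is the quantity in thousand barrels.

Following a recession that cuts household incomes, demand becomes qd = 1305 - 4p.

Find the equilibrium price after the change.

Initially, 1565 - 4p = 4p - 603, so 2168 = 8p and p = 271, q = 481.
With the change applied: demand qd = 1305 - 4p, supply qs = 4p - 603.
Equate the new curves: 1305 - 4p = 4p - 603, giving 1908 = 8p, p = 238.5, q = 351.

238.5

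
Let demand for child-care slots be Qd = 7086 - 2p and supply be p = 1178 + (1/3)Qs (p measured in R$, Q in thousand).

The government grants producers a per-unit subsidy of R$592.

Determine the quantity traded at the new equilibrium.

3548.4

Original equilibrium: 7086 - 2p = 3p - 3534 gives 10620 = 5p, so p = 2124 and Q = 2838.
Since sellers receive the price plus the subsidy, the effective supply curve becomes Qs = 3p - 1758.
Equate the new curves: 7086 - 2p = 3p - 1758, giving 8844 = 5p, p = 1768.8, Q = 3548.4.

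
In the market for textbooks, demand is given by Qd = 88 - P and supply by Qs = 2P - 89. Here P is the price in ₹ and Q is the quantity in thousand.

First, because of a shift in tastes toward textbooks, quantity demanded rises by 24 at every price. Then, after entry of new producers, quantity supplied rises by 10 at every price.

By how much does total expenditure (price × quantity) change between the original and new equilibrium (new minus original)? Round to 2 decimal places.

Before the shock: 88 - P = 2P - 89 ⇒ 177 = 3P ⇒ P = 59, Q = 29.
The new curves are Qd = 112 - P (demand) and Qs = 2P - 79 (supply).
New equilibrium: 112 - P = 2P - 79 ⇒ 191 = 3P ⇒ P = 191/3 ≈ 63.6667, Q = 145/3 ≈ 48.3333.
Expenditure moves from 59×29 = 1711 to 63.6667×48.3333 = 3077.2222; change = +1366.22.

+1366.22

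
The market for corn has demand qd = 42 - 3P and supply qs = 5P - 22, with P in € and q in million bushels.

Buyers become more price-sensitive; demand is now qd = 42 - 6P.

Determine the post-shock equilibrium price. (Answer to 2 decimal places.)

5.82

Before the shock: 42 - 3P = 5P - 22 ⇒ 64 = 8P ⇒ P = 8, q = 18.
The new curves are qd = 42 - 6P (demand) and qs = 5P - 22 (supply).
Clearing the new market: 42 - 6P = 5P - 22, so P = 64/11 ≈ 5.8182 and q = 78/11 ≈ 7.0909.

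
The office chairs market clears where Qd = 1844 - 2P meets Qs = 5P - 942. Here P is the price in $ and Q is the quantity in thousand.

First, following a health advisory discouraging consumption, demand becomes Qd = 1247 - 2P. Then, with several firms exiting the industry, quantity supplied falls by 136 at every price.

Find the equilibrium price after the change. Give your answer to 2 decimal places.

332.14

Initially, 1844 - 2P = 5P - 942, so 2786 = 7P and P = 398, Q = 1048.
The new curves are Qd = 1247 - 2P (demand) and Qs = 5P - 1078 (supply).
New equilibrium: 1247 - 2P = 5P - 1078 ⇒ 2325 = 7P ⇒ P = 2325/7 ≈ 332.1429, Q = 4079/7 ≈ 582.7143.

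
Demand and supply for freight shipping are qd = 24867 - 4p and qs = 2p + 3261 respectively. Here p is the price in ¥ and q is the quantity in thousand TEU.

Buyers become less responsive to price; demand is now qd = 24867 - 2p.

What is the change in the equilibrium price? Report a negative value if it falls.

Solve the original market: 24867 - 4p = 2p + 3261, hence p = 3601 and q = 10463.
The shock moves the curves to qd = 24867 - 2p and qs = 2p + 3261.
Setting them equal: 24867 - 2p = 2p + 3261 → 21606 = 4p, so p = 5401.5 and q = 14064.
Δp = 5401.5 − 3601 = +1800.5.

+1800.5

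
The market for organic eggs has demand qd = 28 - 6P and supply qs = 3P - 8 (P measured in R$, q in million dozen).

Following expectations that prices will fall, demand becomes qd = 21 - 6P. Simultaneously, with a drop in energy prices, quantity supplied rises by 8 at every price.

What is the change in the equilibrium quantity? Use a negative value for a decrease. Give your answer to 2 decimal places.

+3.00

Original equilibrium: 28 - 6P = 3P - 8 gives 36 = 9P, so P = 4 and q = 4.
The new curves are qd = 21 - 6P (demand) and qs = 3P (supply).
Clearing the new market: 21 - 6P = 3P, so P = 7/3 ≈ 2.3333 and q = 7.
Δq = 7 − 4 = +3.00.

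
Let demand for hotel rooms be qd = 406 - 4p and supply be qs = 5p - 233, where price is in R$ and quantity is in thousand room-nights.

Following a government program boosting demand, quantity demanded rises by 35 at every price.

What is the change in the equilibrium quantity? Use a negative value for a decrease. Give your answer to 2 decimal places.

Solve the original market: 406 - 4p = 5p - 233, hence p = 71 and q = 122.
The new curves are qd = 441 - 4p (demand) and qs = 5p - 233 (supply).
Setting them equal: 441 - 4p = 5p - 233 → 674 = 9p, so p = 674/9 ≈ 74.8889 and q = 1273/9 ≈ 141.4444.
Δq = 141.4444 − 122 = +19.44.

+19.44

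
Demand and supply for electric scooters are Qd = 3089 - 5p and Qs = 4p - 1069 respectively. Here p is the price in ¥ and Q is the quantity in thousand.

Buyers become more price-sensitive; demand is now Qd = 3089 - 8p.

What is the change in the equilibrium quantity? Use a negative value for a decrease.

Original equilibrium: 3089 - 5p = 4p - 1069 gives 4158 = 9p, so p = 462 and Q = 779.
The new curves are Qd = 3089 - 8p (demand) and Qs = 4p - 1069 (supply).
Setting them equal: 3089 - 8p = 4p - 1069 → 4158 = 12p, so p = 346.5 and Q = 317.
ΔQ = 317 − 779 = -462.

-462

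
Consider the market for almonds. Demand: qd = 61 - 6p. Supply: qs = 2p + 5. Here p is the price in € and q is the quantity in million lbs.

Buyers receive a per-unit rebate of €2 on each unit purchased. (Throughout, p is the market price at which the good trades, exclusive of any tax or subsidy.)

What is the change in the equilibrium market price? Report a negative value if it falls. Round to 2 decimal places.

Original equilibrium: 61 - 6p = 2p + 5 gives 56 = 8p, so p = 7 and q = 19.
Since buyers' out-of-pocket price is the market price minus the rebate, the effective demand curve becomes qd = 73 - 6p.
Clearing the new market: 73 - 6p = 2p + 5, so p = 8.5 and q = 22.
Δp = 8.5 − 7 = +1.50.

+1.50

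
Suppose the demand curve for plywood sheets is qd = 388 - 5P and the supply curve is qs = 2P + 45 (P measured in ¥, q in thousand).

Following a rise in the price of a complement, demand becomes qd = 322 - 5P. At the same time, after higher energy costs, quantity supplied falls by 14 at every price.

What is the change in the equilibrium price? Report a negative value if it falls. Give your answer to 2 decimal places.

-7.43

Original equilibrium: 388 - 5P = 2P + 45 gives 343 = 7P, so P = 49 and q = 143.
The new curves are qd = 322 - 5P (demand) and qs = 2P + 31 (supply).
Setting them equal: 322 - 5P = 2P + 31 → 291 = 7P, so P = 291/7 ≈ 41.5714 and q = 799/7 ≈ 114.1429.
ΔP = 41.5714 − 49 = -7.43.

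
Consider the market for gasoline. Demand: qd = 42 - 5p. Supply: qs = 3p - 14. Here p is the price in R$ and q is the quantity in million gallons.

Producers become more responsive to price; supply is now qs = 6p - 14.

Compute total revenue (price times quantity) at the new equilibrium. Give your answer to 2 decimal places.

Before the shock: 42 - 5p = 3p - 14 ⇒ 56 = 8p ⇒ p = 7, q = 7.
The shock moves the curves to qd = 42 - 5p and qs = 6p - 14.
Setting them equal: 42 - 5p = 6p - 14 → 56 = 11p, so p = 56/11 ≈ 5.0909 and q = 182/11 ≈ 16.5455.
New expenditure = 5.0909 × 16.5455 = 84.23.

84.23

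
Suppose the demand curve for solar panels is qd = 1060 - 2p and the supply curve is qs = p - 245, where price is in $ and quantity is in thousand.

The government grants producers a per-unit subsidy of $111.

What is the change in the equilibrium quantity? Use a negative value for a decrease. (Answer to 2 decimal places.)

Original equilibrium: 1060 - 2p = p - 245 gives 1305 = 3p, so p = 435 and q = 190.
Since sellers receive the price plus the subsidy, the effective supply curve becomes qs = p - 134.
Setting them equal: 1060 - 2p = p - 134 → 1194 = 3p, so p = 398 and q = 264.
Δq = 264 − 190 = +74.00.

+74.00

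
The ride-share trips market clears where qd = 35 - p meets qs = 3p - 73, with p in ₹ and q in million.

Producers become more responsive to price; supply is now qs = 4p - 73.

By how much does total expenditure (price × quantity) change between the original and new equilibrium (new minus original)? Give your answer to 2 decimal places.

Solve the original market: 35 - p = 3p - 73, hence p = 27 and q = 8.
After the shift, demand is qd = 35 - p and supply is qs = 4p - 73.
Clearing the new market: 35 - p = 4p - 73, so p = 21.6 and q = 13.4.
Expenditure moves from 27×8 = 216 to 21.6×13.4 = 289.44; change = +73.44.

+73.44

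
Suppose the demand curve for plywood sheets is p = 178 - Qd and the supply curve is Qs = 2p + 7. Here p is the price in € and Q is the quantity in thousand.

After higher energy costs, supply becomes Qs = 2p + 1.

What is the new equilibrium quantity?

119

Initially, 178 - p = 2p + 7, so 171 = 3p and p = 57, Q = 121.
After the shift, demand is Qd = 178 - p and supply is Qs = 2p + 1.
Clearing the new market: 178 - p = 2p + 1, so p = 59 and Q = 119.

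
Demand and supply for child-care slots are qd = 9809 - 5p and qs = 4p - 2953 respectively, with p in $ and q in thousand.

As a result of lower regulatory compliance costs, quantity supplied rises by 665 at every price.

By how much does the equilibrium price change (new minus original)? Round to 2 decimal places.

-73.89

Before the shock: 9809 - 5p = 4p - 2953 ⇒ 12762 = 9p ⇒ p = 1418, q = 2719.
The shock moves the curves to qd = 9809 - 5p and qs = 4p - 2288.
New equilibrium: 9809 - 5p = 4p - 2288 ⇒ 12097 = 9p ⇒ p = 12097/9 ≈ 1344.1111, q = 27796/9 ≈ 3088.4444.
Δp = 1344.1111 − 1418 = -73.89.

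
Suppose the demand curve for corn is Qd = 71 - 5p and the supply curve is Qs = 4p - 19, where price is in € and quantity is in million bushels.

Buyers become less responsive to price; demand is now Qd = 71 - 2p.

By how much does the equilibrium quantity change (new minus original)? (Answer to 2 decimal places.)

Original equilibrium: 71 - 5p = 4p - 19 gives 90 = 9p, so p = 10 and Q = 21.
After the shift, demand is Qd = 71 - 2p and supply is Qs = 4p - 19.
Clearing the new market: 71 - 2p = 4p - 19, so p = 15 and Q = 41.
ΔQ = 41 − 21 = +20.00.

+20.00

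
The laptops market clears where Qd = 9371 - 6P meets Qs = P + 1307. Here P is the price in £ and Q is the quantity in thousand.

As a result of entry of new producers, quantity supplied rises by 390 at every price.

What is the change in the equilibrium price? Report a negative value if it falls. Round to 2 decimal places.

Solve the original market: 9371 - 6P = P + 1307, hence P = 1152 and Q = 2459.
The new curves are Qd = 9371 - 6P (demand) and Qs = P + 1697 (supply).
Clearing the new market: 9371 - 6P = P + 1697, so P = 7674/7 ≈ 1096.2857 and Q = 19553/7 ≈ 2793.2857.
ΔP = 1096.2857 − 1152 = -55.71.

-55.71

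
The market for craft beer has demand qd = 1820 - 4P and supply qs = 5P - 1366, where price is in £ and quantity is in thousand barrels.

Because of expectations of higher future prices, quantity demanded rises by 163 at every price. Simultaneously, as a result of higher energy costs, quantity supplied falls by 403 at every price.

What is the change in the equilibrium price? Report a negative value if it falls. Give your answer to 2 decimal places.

Original equilibrium: 1820 - 4P = 5P - 1366 gives 3186 = 9P, so P = 354 and q = 404.
The shock moves the curves to qd = 1983 - 4P and qs = 5P - 1769.
Clearing the new market: 1983 - 4P = 5P - 1769, so P = 3752/9 ≈ 416.8889 and q = 2839/9 ≈ 315.4444.
ΔP = 416.8889 − 354 = +62.89.

+62.89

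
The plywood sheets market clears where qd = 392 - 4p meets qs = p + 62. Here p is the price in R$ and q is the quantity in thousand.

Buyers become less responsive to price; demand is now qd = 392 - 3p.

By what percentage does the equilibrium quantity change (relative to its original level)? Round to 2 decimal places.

+12.89

Solve the original market: 392 - 4p = p + 62, hence p = 66 and q = 128.
The shock moves the curves to qd = 392 - 3p and qs = p + 62.
Equate the new curves: 392 - 3p = p + 62, giving 330 = 4p, p = 82.5, q = 144.5.
%Δq = (144.5 − 128) / 128 × 100 = +12.89%.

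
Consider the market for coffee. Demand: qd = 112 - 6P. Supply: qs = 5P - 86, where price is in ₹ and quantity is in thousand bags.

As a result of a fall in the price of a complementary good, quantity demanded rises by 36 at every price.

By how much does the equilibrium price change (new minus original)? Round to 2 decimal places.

+3.27

Original equilibrium: 112 - 6P = 5P - 86 gives 198 = 11P, so P = 18 and q = 4.
The shock moves the curves to qd = 148 - 6P and qs = 5P - 86.
Equate the new curves: 148 - 6P = 5P - 86, giving 234 = 11P, P = 234/11 ≈ 21.2727, q = 224/11 ≈ 20.3636.
ΔP = 21.2727 − 18 = +3.27.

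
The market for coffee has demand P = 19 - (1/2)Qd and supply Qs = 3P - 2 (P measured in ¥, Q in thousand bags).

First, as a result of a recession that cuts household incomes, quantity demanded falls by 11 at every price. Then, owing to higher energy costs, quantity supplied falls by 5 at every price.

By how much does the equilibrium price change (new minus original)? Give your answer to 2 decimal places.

-1.20

Before the shock: 38 - 2P = 3P - 2 ⇒ 40 = 5P ⇒ P = 8, Q = 22.
With the change applied: demand Qd = 27 - 2P, supply Qs = 3P - 7.
New equilibrium: 27 - 2P = 3P - 7 ⇒ 34 = 5P ⇒ P = 6.8, Q = 13.4.
ΔP = 6.8 − 8 = -1.20.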